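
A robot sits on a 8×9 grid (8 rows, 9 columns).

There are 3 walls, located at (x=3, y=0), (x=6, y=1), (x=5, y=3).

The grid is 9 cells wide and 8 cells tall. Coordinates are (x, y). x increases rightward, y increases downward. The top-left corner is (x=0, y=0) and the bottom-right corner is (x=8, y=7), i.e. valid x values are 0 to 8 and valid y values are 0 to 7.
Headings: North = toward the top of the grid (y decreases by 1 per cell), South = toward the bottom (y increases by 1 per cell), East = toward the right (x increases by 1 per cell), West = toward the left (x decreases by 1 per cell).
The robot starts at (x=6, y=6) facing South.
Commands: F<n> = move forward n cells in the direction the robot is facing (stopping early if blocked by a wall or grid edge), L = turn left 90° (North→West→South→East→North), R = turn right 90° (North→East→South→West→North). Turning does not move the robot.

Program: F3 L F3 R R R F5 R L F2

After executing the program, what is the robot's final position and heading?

Start: (x=6, y=6), facing South
  F3: move forward 1/3 (blocked), now at (x=6, y=7)
  L: turn left, now facing East
  F3: move forward 2/3 (blocked), now at (x=8, y=7)
  R: turn right, now facing South
  R: turn right, now facing West
  R: turn right, now facing North
  F5: move forward 5, now at (x=8, y=2)
  R: turn right, now facing East
  L: turn left, now facing North
  F2: move forward 2, now at (x=8, y=0)
Final: (x=8, y=0), facing North

Answer: Final position: (x=8, y=0), facing North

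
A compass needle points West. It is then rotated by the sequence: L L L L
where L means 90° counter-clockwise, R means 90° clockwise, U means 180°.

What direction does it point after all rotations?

Answer: Final heading: West

Derivation:
Start: West
  L (left (90° counter-clockwise)) -> South
  L (left (90° counter-clockwise)) -> East
  L (left (90° counter-clockwise)) -> North
  L (left (90° counter-clockwise)) -> West
Final: West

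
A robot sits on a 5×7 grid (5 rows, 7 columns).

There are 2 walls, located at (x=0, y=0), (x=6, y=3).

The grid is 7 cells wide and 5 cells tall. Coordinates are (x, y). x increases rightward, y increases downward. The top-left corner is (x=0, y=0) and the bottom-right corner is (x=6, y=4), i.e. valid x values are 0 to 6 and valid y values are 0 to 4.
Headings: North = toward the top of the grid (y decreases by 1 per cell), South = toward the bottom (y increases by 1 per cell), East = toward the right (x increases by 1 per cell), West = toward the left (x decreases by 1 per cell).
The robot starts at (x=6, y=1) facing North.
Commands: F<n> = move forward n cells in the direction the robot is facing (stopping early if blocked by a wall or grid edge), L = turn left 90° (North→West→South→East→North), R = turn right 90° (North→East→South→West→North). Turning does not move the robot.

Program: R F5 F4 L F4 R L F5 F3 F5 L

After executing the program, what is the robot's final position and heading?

Answer: Final position: (x=6, y=0), facing West

Derivation:
Start: (x=6, y=1), facing North
  R: turn right, now facing East
  F5: move forward 0/5 (blocked), now at (x=6, y=1)
  F4: move forward 0/4 (blocked), now at (x=6, y=1)
  L: turn left, now facing North
  F4: move forward 1/4 (blocked), now at (x=6, y=0)
  R: turn right, now facing East
  L: turn left, now facing North
  F5: move forward 0/5 (blocked), now at (x=6, y=0)
  F3: move forward 0/3 (blocked), now at (x=6, y=0)
  F5: move forward 0/5 (blocked), now at (x=6, y=0)
  L: turn left, now facing West
Final: (x=6, y=0), facing West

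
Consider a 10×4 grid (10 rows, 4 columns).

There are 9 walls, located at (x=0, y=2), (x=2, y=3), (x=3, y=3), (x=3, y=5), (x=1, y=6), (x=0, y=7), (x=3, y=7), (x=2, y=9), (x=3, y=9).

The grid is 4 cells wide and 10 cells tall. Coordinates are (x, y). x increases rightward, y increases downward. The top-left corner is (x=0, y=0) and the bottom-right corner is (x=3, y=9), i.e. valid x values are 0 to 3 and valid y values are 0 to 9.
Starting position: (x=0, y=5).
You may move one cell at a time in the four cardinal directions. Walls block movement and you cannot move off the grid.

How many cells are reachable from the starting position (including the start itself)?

Answer: Reachable cells: 31

Derivation:
BFS flood-fill from (x=0, y=5):
  Distance 0: (x=0, y=5)
  Distance 1: (x=0, y=4), (x=1, y=5), (x=0, y=6)
  Distance 2: (x=0, y=3), (x=1, y=4), (x=2, y=5)
  Distance 3: (x=1, y=3), (x=2, y=4), (x=2, y=6)
  Distance 4: (x=1, y=2), (x=3, y=4), (x=3, y=6), (x=2, y=7)
  Distance 5: (x=1, y=1), (x=2, y=2), (x=1, y=7), (x=2, y=8)
  Distance 6: (x=1, y=0), (x=0, y=1), (x=2, y=1), (x=3, y=2), (x=1, y=8), (x=3, y=8)
  Distance 7: (x=0, y=0), (x=2, y=0), (x=3, y=1), (x=0, y=8), (x=1, y=9)
  Distance 8: (x=3, y=0), (x=0, y=9)
Total reachable: 31 (grid has 31 open cells total)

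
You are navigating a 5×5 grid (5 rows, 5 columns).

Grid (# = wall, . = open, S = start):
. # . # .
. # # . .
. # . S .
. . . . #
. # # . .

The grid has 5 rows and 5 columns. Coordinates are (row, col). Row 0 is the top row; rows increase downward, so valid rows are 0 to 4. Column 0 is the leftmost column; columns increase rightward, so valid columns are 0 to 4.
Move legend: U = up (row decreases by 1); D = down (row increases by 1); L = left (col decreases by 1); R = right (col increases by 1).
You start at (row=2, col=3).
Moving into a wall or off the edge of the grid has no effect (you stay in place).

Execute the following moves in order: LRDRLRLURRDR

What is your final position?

Start: (row=2, col=3)
  L (left): (row=2, col=3) -> (row=2, col=2)
  R (right): (row=2, col=2) -> (row=2, col=3)
  D (down): (row=2, col=3) -> (row=3, col=3)
  R (right): blocked, stay at (row=3, col=3)
  L (left): (row=3, col=3) -> (row=3, col=2)
  R (right): (row=3, col=2) -> (row=3, col=3)
  L (left): (row=3, col=3) -> (row=3, col=2)
  U (up): (row=3, col=2) -> (row=2, col=2)
  R (right): (row=2, col=2) -> (row=2, col=3)
  R (right): (row=2, col=3) -> (row=2, col=4)
  D (down): blocked, stay at (row=2, col=4)
  R (right): blocked, stay at (row=2, col=4)
Final: (row=2, col=4)

Answer: Final position: (row=2, col=4)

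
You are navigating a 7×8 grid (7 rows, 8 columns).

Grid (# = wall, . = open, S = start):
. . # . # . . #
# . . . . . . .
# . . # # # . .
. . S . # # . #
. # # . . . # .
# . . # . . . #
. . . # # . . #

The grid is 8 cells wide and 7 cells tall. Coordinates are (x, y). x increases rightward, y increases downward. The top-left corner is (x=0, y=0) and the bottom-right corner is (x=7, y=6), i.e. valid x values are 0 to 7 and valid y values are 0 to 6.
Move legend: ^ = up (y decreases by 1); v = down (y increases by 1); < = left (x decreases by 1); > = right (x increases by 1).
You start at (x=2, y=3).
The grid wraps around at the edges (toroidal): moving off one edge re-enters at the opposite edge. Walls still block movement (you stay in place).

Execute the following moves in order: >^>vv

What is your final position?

Start: (x=2, y=3)
  > (right): (x=2, y=3) -> (x=3, y=3)
  ^ (up): blocked, stay at (x=3, y=3)
  > (right): blocked, stay at (x=3, y=3)
  v (down): (x=3, y=3) -> (x=3, y=4)
  v (down): blocked, stay at (x=3, y=4)
Final: (x=3, y=4)

Answer: Final position: (x=3, y=4)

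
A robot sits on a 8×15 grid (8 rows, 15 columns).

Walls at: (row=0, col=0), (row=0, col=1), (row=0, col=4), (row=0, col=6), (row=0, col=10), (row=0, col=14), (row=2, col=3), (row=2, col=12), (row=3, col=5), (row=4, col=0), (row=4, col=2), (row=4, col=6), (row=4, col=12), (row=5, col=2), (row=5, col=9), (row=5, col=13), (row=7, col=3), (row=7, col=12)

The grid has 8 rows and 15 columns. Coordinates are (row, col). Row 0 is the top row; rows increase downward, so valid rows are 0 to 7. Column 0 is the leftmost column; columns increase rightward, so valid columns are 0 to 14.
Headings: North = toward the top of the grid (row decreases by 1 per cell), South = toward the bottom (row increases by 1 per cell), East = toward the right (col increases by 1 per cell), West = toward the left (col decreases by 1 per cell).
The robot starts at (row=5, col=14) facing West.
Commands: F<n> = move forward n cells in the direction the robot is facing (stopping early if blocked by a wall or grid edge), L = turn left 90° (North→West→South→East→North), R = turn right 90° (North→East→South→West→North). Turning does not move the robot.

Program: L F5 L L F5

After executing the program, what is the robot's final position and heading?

Start: (row=5, col=14), facing West
  L: turn left, now facing South
  F5: move forward 2/5 (blocked), now at (row=7, col=14)
  L: turn left, now facing East
  L: turn left, now facing North
  F5: move forward 5, now at (row=2, col=14)
Final: (row=2, col=14), facing North

Answer: Final position: (row=2, col=14), facing North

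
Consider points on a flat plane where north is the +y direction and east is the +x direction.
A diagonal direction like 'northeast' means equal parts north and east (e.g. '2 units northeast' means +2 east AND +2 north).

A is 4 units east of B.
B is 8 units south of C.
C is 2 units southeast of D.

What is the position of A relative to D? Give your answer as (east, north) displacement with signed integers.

Place D at the origin (east=0, north=0).
  C is 2 units southeast of D: delta (east=+2, north=-2); C at (east=2, north=-2).
  B is 8 units south of C: delta (east=+0, north=-8); B at (east=2, north=-10).
  A is 4 units east of B: delta (east=+4, north=+0); A at (east=6, north=-10).
Therefore A relative to D: (east=6, north=-10).

Answer: A is at (east=6, north=-10) relative to D.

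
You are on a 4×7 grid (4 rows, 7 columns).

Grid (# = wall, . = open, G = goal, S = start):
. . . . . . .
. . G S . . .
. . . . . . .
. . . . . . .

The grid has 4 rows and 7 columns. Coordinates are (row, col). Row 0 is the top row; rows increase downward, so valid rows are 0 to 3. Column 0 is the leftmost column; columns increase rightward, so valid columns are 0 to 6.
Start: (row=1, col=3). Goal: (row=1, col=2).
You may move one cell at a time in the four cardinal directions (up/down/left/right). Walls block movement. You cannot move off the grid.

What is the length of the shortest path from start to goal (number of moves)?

Answer: Shortest path length: 1

Derivation:
BFS from (row=1, col=3) until reaching (row=1, col=2):
  Distance 0: (row=1, col=3)
  Distance 1: (row=0, col=3), (row=1, col=2), (row=1, col=4), (row=2, col=3)  <- goal reached here
One shortest path (1 moves): (row=1, col=3) -> (row=1, col=2)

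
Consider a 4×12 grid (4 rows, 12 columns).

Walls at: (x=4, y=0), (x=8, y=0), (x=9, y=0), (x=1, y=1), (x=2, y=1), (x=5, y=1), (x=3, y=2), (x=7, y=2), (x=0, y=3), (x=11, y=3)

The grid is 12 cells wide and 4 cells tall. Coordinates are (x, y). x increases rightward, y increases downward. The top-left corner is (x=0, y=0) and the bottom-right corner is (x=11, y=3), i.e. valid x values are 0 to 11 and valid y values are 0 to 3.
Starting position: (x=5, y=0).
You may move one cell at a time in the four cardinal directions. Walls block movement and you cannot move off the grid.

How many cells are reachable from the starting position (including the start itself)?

Answer: Reachable cells: 38

Derivation:
BFS flood-fill from (x=5, y=0):
  Distance 0: (x=5, y=0)
  Distance 1: (x=6, y=0)
  Distance 2: (x=7, y=0), (x=6, y=1)
  Distance 3: (x=7, y=1), (x=6, y=2)
  Distance 4: (x=8, y=1), (x=5, y=2), (x=6, y=3)
  Distance 5: (x=9, y=1), (x=4, y=2), (x=8, y=2), (x=5, y=3), (x=7, y=3)
  Distance 6: (x=4, y=1), (x=10, y=1), (x=9, y=2), (x=4, y=3), (x=8, y=3)
  Distance 7: (x=10, y=0), (x=3, y=1), (x=11, y=1), (x=10, y=2), (x=3, y=3), (x=9, y=3)
  Distance 8: (x=3, y=0), (x=11, y=0), (x=11, y=2), (x=2, y=3), (x=10, y=3)
  Distance 9: (x=2, y=0), (x=2, y=2), (x=1, y=3)
  Distance 10: (x=1, y=0), (x=1, y=2)
  Distance 11: (x=0, y=0), (x=0, y=2)
  Distance 12: (x=0, y=1)
Total reachable: 38 (grid has 38 open cells total)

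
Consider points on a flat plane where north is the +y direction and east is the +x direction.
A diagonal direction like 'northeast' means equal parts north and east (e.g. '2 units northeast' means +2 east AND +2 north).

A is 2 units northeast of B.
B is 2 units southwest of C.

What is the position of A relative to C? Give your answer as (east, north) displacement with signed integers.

Answer: A is at (east=0, north=0) relative to C.

Derivation:
Place C at the origin (east=0, north=0).
  B is 2 units southwest of C: delta (east=-2, north=-2); B at (east=-2, north=-2).
  A is 2 units northeast of B: delta (east=+2, north=+2); A at (east=0, north=0).
Therefore A relative to C: (east=0, north=0).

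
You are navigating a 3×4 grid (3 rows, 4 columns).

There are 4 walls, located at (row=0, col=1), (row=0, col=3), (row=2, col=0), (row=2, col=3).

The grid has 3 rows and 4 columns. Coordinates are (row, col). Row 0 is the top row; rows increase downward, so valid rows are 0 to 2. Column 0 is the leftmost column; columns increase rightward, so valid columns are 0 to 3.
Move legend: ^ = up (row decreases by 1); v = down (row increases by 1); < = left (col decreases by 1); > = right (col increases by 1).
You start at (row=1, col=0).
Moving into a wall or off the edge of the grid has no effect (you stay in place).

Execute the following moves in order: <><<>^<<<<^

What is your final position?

Start: (row=1, col=0)
  < (left): blocked, stay at (row=1, col=0)
  > (right): (row=1, col=0) -> (row=1, col=1)
  < (left): (row=1, col=1) -> (row=1, col=0)
  < (left): blocked, stay at (row=1, col=0)
  > (right): (row=1, col=0) -> (row=1, col=1)
  ^ (up): blocked, stay at (row=1, col=1)
  < (left): (row=1, col=1) -> (row=1, col=0)
  [×3]< (left): blocked, stay at (row=1, col=0)
  ^ (up): (row=1, col=0) -> (row=0, col=0)
Final: (row=0, col=0)

Answer: Final position: (row=0, col=0)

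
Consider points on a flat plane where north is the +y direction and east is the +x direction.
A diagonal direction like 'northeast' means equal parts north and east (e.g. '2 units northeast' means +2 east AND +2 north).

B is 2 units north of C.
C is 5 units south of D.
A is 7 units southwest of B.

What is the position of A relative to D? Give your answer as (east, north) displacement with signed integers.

Place D at the origin (east=0, north=0).
  C is 5 units south of D: delta (east=+0, north=-5); C at (east=0, north=-5).
  B is 2 units north of C: delta (east=+0, north=+2); B at (east=0, north=-3).
  A is 7 units southwest of B: delta (east=-7, north=-7); A at (east=-7, north=-10).
Therefore A relative to D: (east=-7, north=-10).

Answer: A is at (east=-7, north=-10) relative to D.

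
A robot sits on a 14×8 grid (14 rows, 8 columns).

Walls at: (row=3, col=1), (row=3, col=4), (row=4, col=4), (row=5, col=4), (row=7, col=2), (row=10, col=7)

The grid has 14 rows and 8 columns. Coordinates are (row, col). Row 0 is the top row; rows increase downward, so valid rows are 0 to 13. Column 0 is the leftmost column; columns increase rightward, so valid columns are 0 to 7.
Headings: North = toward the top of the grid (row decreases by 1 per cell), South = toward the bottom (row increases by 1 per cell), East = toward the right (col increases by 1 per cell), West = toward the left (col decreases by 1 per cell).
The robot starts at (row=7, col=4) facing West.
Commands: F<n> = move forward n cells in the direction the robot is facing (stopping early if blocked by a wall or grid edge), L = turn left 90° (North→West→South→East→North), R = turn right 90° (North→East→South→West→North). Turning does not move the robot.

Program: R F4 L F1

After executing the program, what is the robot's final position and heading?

Answer: Final position: (row=6, col=3), facing West

Derivation:
Start: (row=7, col=4), facing West
  R: turn right, now facing North
  F4: move forward 1/4 (blocked), now at (row=6, col=4)
  L: turn left, now facing West
  F1: move forward 1, now at (row=6, col=3)
Final: (row=6, col=3), facing West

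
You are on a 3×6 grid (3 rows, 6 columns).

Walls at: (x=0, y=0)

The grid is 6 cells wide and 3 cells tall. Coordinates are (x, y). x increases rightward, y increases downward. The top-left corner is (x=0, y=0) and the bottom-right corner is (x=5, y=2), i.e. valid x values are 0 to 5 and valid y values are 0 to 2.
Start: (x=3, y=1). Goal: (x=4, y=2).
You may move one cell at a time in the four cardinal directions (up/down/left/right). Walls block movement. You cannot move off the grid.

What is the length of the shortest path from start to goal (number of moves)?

BFS from (x=3, y=1) until reaching (x=4, y=2):
  Distance 0: (x=3, y=1)
  Distance 1: (x=3, y=0), (x=2, y=1), (x=4, y=1), (x=3, y=2)
  Distance 2: (x=2, y=0), (x=4, y=0), (x=1, y=1), (x=5, y=1), (x=2, y=2), (x=4, y=2)  <- goal reached here
One shortest path (2 moves): (x=3, y=1) -> (x=4, y=1) -> (x=4, y=2)

Answer: Shortest path length: 2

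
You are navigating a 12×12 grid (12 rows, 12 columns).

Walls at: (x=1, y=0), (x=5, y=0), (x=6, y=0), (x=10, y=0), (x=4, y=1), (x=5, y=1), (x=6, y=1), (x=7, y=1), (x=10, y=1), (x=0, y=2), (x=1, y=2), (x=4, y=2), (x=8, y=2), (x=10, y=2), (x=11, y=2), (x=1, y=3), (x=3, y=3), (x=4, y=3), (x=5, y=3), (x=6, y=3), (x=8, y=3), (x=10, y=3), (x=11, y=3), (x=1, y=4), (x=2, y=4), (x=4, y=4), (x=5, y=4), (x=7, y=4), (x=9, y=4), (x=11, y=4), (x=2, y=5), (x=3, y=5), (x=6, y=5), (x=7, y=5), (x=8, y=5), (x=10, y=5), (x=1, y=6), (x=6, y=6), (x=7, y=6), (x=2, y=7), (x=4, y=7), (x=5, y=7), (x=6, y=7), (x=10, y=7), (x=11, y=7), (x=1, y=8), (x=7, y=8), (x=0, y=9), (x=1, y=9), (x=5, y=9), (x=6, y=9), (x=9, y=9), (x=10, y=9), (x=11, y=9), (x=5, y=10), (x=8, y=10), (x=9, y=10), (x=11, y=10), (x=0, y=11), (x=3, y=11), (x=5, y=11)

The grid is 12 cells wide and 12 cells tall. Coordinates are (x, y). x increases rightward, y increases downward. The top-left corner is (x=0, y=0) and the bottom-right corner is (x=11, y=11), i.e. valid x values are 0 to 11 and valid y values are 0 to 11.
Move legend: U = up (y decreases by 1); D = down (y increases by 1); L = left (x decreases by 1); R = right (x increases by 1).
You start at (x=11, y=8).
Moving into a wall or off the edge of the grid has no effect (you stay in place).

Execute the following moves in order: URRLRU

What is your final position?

Start: (x=11, y=8)
  U (up): blocked, stay at (x=11, y=8)
  R (right): blocked, stay at (x=11, y=8)
  R (right): blocked, stay at (x=11, y=8)
  L (left): (x=11, y=8) -> (x=10, y=8)
  R (right): (x=10, y=8) -> (x=11, y=8)
  U (up): blocked, stay at (x=11, y=8)
Final: (x=11, y=8)

Answer: Final position: (x=11, y=8)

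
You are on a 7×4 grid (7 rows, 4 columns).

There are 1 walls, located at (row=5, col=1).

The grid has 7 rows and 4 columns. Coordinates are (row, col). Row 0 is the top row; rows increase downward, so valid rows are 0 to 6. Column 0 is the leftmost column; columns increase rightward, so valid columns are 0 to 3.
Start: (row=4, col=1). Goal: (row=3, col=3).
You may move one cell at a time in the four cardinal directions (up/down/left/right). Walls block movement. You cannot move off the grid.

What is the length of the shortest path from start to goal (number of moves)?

Answer: Shortest path length: 3

Derivation:
BFS from (row=4, col=1) until reaching (row=3, col=3):
  Distance 0: (row=4, col=1)
  Distance 1: (row=3, col=1), (row=4, col=0), (row=4, col=2)
  Distance 2: (row=2, col=1), (row=3, col=0), (row=3, col=2), (row=4, col=3), (row=5, col=0), (row=5, col=2)
  Distance 3: (row=1, col=1), (row=2, col=0), (row=2, col=2), (row=3, col=3), (row=5, col=3), (row=6, col=0), (row=6, col=2)  <- goal reached here
One shortest path (3 moves): (row=4, col=1) -> (row=4, col=2) -> (row=4, col=3) -> (row=3, col=3)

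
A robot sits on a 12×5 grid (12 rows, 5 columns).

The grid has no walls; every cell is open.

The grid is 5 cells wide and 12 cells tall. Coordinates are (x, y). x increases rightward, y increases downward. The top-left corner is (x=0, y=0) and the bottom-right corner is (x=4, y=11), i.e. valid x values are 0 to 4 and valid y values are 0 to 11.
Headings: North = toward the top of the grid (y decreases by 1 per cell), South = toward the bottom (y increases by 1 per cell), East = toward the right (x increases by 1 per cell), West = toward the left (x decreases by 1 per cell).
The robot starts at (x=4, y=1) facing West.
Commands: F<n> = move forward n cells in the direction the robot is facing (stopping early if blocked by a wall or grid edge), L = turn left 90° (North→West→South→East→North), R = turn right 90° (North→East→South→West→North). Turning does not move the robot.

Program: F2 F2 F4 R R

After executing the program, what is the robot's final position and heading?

Start: (x=4, y=1), facing West
  F2: move forward 2, now at (x=2, y=1)
  F2: move forward 2, now at (x=0, y=1)
  F4: move forward 0/4 (blocked), now at (x=0, y=1)
  R: turn right, now facing North
  R: turn right, now facing East
Final: (x=0, y=1), facing East

Answer: Final position: (x=0, y=1), facing East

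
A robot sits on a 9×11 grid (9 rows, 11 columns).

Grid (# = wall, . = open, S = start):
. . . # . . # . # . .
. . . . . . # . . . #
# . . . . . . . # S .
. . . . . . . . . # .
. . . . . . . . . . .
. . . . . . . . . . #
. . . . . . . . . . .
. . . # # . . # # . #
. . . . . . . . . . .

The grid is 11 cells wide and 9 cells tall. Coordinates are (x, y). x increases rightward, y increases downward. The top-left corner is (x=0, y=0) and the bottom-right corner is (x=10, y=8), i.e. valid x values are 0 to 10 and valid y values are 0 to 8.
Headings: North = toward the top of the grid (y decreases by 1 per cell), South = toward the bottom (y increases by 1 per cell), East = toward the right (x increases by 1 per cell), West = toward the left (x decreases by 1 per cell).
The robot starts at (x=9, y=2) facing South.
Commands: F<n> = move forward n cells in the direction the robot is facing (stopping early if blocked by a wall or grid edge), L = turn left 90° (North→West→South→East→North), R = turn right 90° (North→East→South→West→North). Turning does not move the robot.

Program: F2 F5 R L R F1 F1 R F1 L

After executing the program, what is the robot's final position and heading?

Answer: Final position: (x=9, y=1), facing West

Derivation:
Start: (x=9, y=2), facing South
  F2: move forward 0/2 (blocked), now at (x=9, y=2)
  F5: move forward 0/5 (blocked), now at (x=9, y=2)
  R: turn right, now facing West
  L: turn left, now facing South
  R: turn right, now facing West
  F1: move forward 0/1 (blocked), now at (x=9, y=2)
  F1: move forward 0/1 (blocked), now at (x=9, y=2)
  R: turn right, now facing North
  F1: move forward 1, now at (x=9, y=1)
  L: turn left, now facing West
Final: (x=9, y=1), facing West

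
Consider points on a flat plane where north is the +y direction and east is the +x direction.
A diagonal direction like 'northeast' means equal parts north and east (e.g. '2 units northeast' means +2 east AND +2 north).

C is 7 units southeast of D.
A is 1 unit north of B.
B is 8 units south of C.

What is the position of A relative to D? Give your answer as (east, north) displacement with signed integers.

Place D at the origin (east=0, north=0).
  C is 7 units southeast of D: delta (east=+7, north=-7); C at (east=7, north=-7).
  B is 8 units south of C: delta (east=+0, north=-8); B at (east=7, north=-15).
  A is 1 unit north of B: delta (east=+0, north=+1); A at (east=7, north=-14).
Therefore A relative to D: (east=7, north=-14).

Answer: A is at (east=7, north=-14) relative to D.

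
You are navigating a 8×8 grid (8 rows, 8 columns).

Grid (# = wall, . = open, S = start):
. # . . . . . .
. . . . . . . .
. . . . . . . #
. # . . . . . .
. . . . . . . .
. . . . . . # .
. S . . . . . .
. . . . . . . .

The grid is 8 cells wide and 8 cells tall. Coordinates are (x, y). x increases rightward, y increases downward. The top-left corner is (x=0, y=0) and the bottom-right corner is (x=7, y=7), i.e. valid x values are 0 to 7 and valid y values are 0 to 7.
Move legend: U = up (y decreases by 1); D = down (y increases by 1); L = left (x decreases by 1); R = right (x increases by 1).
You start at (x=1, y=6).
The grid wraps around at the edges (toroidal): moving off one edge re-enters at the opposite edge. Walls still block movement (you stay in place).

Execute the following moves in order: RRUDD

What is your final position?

Answer: Final position: (x=3, y=7)

Derivation:
Start: (x=1, y=6)
  R (right): (x=1, y=6) -> (x=2, y=6)
  R (right): (x=2, y=6) -> (x=3, y=6)
  U (up): (x=3, y=6) -> (x=3, y=5)
  D (down): (x=3, y=5) -> (x=3, y=6)
  D (down): (x=3, y=6) -> (x=3, y=7)
Final: (x=3, y=7)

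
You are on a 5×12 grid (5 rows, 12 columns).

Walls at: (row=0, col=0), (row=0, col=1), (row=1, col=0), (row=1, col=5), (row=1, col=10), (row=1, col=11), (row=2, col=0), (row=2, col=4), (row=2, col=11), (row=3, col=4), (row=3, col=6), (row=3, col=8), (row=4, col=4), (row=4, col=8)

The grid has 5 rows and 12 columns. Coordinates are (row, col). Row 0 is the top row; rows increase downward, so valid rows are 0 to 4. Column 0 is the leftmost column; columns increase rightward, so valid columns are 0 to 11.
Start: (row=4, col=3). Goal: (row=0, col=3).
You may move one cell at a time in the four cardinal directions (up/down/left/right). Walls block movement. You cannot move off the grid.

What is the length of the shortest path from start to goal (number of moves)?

Answer: Shortest path length: 4

Derivation:
BFS from (row=4, col=3) until reaching (row=0, col=3):
  Distance 0: (row=4, col=3)
  Distance 1: (row=3, col=3), (row=4, col=2)
  Distance 2: (row=2, col=3), (row=3, col=2), (row=4, col=1)
  Distance 3: (row=1, col=3), (row=2, col=2), (row=3, col=1), (row=4, col=0)
  Distance 4: (row=0, col=3), (row=1, col=2), (row=1, col=4), (row=2, col=1), (row=3, col=0)  <- goal reached here
One shortest path (4 moves): (row=4, col=3) -> (row=3, col=3) -> (row=2, col=3) -> (row=1, col=3) -> (row=0, col=3)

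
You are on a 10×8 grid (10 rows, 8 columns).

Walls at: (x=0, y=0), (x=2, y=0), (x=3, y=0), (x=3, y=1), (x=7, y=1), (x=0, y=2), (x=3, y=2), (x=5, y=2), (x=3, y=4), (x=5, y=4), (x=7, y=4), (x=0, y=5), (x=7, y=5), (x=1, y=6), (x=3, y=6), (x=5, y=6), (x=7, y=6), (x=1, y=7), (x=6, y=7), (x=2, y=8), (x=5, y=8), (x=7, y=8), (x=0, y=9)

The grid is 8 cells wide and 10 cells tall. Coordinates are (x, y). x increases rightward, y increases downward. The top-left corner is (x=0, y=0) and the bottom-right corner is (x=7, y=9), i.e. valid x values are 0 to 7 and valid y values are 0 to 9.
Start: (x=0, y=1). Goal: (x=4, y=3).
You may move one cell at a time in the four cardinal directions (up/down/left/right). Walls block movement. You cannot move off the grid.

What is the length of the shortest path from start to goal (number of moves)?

BFS from (x=0, y=1) until reaching (x=4, y=3):
  Distance 0: (x=0, y=1)
  Distance 1: (x=1, y=1)
  Distance 2: (x=1, y=0), (x=2, y=1), (x=1, y=2)
  Distance 3: (x=2, y=2), (x=1, y=3)
  Distance 4: (x=0, y=3), (x=2, y=3), (x=1, y=4)
  Distance 5: (x=3, y=3), (x=0, y=4), (x=2, y=4), (x=1, y=5)
  Distance 6: (x=4, y=3), (x=2, y=5)  <- goal reached here
One shortest path (6 moves): (x=0, y=1) -> (x=1, y=1) -> (x=2, y=1) -> (x=2, y=2) -> (x=2, y=3) -> (x=3, y=3) -> (x=4, y=3)

Answer: Shortest path length: 6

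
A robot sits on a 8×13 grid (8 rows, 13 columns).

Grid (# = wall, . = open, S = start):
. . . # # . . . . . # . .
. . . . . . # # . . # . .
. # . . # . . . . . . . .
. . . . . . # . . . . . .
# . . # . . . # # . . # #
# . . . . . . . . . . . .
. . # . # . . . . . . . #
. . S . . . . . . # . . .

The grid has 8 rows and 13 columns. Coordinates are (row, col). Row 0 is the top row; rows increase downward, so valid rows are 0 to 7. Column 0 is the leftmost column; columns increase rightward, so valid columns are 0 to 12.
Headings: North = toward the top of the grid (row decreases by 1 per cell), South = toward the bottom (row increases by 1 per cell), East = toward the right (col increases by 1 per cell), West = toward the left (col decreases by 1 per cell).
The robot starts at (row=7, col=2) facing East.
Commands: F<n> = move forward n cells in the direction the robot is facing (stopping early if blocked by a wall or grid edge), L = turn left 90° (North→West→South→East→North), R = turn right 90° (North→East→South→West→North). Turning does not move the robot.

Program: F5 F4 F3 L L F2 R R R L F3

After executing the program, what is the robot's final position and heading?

Start: (row=7, col=2), facing East
  F5: move forward 5, now at (row=7, col=7)
  F4: move forward 1/4 (blocked), now at (row=7, col=8)
  F3: move forward 0/3 (blocked), now at (row=7, col=8)
  L: turn left, now facing North
  L: turn left, now facing West
  F2: move forward 2, now at (row=7, col=6)
  R: turn right, now facing North
  R: turn right, now facing East
  R: turn right, now facing South
  L: turn left, now facing East
  F3: move forward 2/3 (blocked), now at (row=7, col=8)
Final: (row=7, col=8), facing East

Answer: Final position: (row=7, col=8), facing East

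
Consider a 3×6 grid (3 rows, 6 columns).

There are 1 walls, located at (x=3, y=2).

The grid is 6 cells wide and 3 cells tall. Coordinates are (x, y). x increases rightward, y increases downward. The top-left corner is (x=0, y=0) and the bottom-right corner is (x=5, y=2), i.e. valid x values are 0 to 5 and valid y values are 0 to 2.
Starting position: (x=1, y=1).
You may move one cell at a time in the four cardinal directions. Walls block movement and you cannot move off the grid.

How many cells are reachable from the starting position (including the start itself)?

BFS flood-fill from (x=1, y=1):
  Distance 0: (x=1, y=1)
  Distance 1: (x=1, y=0), (x=0, y=1), (x=2, y=1), (x=1, y=2)
  Distance 2: (x=0, y=0), (x=2, y=0), (x=3, y=1), (x=0, y=2), (x=2, y=2)
  Distance 3: (x=3, y=0), (x=4, y=1)
  Distance 4: (x=4, y=0), (x=5, y=1), (x=4, y=2)
  Distance 5: (x=5, y=0), (x=5, y=2)
Total reachable: 17 (grid has 17 open cells total)

Answer: Reachable cells: 17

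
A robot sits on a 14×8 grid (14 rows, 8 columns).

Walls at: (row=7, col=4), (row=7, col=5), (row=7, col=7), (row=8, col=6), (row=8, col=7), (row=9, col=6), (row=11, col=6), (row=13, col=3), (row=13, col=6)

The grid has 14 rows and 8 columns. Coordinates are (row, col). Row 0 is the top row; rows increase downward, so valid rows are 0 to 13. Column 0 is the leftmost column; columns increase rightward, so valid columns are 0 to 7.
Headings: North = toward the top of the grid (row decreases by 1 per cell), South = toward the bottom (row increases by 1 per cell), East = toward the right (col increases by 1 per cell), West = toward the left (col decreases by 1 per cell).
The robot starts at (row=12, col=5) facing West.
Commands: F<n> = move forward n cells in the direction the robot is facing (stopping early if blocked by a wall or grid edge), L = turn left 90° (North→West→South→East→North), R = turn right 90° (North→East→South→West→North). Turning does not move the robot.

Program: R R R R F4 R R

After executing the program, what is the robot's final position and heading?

Start: (row=12, col=5), facing West
  R: turn right, now facing North
  R: turn right, now facing East
  R: turn right, now facing South
  R: turn right, now facing West
  F4: move forward 4, now at (row=12, col=1)
  R: turn right, now facing North
  R: turn right, now facing East
Final: (row=12, col=1), facing East

Answer: Final position: (row=12, col=1), facing East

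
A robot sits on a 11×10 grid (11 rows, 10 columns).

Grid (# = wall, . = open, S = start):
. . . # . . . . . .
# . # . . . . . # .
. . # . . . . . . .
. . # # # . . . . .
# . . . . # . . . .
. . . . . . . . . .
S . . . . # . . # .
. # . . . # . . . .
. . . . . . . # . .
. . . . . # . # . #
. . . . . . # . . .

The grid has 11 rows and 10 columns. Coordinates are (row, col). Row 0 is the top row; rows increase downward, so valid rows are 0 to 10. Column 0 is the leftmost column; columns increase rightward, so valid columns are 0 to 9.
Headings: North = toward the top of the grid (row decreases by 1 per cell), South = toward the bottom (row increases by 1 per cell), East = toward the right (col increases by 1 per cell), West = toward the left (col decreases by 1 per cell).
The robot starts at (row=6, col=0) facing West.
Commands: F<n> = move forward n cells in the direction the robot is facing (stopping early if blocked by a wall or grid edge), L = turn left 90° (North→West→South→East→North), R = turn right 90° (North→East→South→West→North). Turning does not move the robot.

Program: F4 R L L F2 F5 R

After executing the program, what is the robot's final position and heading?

Answer: Final position: (row=10, col=0), facing West

Derivation:
Start: (row=6, col=0), facing West
  F4: move forward 0/4 (blocked), now at (row=6, col=0)
  R: turn right, now facing North
  L: turn left, now facing West
  L: turn left, now facing South
  F2: move forward 2, now at (row=8, col=0)
  F5: move forward 2/5 (blocked), now at (row=10, col=0)
  R: turn right, now facing West
Final: (row=10, col=0), facing West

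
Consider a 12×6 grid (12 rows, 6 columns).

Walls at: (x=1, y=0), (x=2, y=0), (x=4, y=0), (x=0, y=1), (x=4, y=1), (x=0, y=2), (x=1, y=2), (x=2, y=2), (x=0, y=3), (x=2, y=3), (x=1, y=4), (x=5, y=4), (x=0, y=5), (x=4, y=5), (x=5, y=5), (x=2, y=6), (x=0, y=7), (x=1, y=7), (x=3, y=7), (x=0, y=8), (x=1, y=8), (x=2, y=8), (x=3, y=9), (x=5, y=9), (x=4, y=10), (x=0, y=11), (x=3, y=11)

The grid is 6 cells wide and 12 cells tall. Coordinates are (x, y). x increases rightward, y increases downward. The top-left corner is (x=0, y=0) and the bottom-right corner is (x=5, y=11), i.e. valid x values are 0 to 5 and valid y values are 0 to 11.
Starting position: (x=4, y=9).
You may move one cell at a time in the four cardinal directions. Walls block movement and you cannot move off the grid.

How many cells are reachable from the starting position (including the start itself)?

BFS flood-fill from (x=4, y=9):
  Distance 0: (x=4, y=9)
  Distance 1: (x=4, y=8)
  Distance 2: (x=4, y=7), (x=3, y=8), (x=5, y=8)
  Distance 3: (x=4, y=6), (x=5, y=7)
  Distance 4: (x=3, y=6), (x=5, y=6)
  Distance 5: (x=3, y=5)
  Distance 6: (x=3, y=4), (x=2, y=5)
  Distance 7: (x=3, y=3), (x=2, y=4), (x=4, y=4), (x=1, y=5)
  Distance 8: (x=3, y=2), (x=4, y=3), (x=1, y=6)
  Distance 9: (x=3, y=1), (x=4, y=2), (x=5, y=3), (x=0, y=6)
  Distance 10: (x=3, y=0), (x=2, y=1), (x=5, y=2)
  Distance 11: (x=1, y=1), (x=5, y=1)
  Distance 12: (x=5, y=0)
Total reachable: 29 (grid has 45 open cells total)

Answer: Reachable cells: 29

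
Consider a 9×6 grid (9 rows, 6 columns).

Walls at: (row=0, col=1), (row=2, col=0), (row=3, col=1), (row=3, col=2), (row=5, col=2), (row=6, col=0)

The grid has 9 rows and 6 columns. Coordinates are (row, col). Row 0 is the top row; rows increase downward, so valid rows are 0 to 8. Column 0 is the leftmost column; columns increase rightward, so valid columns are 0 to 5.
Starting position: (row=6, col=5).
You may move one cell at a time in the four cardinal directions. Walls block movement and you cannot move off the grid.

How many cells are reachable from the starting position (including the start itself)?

BFS flood-fill from (row=6, col=5):
  Distance 0: (row=6, col=5)
  Distance 1: (row=5, col=5), (row=6, col=4), (row=7, col=5)
  Distance 2: (row=4, col=5), (row=5, col=4), (row=6, col=3), (row=7, col=4), (row=8, col=5)
  Distance 3: (row=3, col=5), (row=4, col=4), (row=5, col=3), (row=6, col=2), (row=7, col=3), (row=8, col=4)
  Distance 4: (row=2, col=5), (row=3, col=4), (row=4, col=3), (row=6, col=1), (row=7, col=2), (row=8, col=3)
  Distance 5: (row=1, col=5), (row=2, col=4), (row=3, col=3), (row=4, col=2), (row=5, col=1), (row=7, col=1), (row=8, col=2)
  Distance 6: (row=0, col=5), (row=1, col=4), (row=2, col=3), (row=4, col=1), (row=5, col=0), (row=7, col=0), (row=8, col=1)
  Distance 7: (row=0, col=4), (row=1, col=3), (row=2, col=2), (row=4, col=0), (row=8, col=0)
  Distance 8: (row=0, col=3), (row=1, col=2), (row=2, col=1), (row=3, col=0)
  Distance 9: (row=0, col=2), (row=1, col=1)
  Distance 10: (row=1, col=0)
  Distance 11: (row=0, col=0)
Total reachable: 48 (grid has 48 open cells total)

Answer: Reachable cells: 48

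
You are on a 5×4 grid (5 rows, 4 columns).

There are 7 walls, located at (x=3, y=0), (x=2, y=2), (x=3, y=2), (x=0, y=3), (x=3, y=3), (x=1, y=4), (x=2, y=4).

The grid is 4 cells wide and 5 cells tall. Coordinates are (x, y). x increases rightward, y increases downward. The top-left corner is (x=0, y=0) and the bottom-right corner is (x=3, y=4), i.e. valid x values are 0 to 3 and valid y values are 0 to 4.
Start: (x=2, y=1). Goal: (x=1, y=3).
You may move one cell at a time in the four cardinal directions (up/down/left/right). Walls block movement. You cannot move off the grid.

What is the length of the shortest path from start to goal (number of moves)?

Answer: Shortest path length: 3

Derivation:
BFS from (x=2, y=1) until reaching (x=1, y=3):
  Distance 0: (x=2, y=1)
  Distance 1: (x=2, y=0), (x=1, y=1), (x=3, y=1)
  Distance 2: (x=1, y=0), (x=0, y=1), (x=1, y=2)
  Distance 3: (x=0, y=0), (x=0, y=2), (x=1, y=3)  <- goal reached here
One shortest path (3 moves): (x=2, y=1) -> (x=1, y=1) -> (x=1, y=2) -> (x=1, y=3)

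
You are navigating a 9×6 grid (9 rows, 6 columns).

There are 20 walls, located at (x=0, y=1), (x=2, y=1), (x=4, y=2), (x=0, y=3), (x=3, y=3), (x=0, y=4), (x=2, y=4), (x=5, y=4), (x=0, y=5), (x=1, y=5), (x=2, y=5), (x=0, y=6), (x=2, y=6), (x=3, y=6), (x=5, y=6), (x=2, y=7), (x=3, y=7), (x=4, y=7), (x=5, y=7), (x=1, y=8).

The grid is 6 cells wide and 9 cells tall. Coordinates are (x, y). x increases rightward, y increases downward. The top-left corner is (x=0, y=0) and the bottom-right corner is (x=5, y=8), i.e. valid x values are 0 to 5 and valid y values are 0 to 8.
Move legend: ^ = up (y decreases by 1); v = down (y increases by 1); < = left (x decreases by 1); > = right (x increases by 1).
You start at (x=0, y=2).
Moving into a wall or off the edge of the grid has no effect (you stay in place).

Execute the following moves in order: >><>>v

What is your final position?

Answer: Final position: (x=3, y=2)

Derivation:
Start: (x=0, y=2)
  > (right): (x=0, y=2) -> (x=1, y=2)
  > (right): (x=1, y=2) -> (x=2, y=2)
  < (left): (x=2, y=2) -> (x=1, y=2)
  > (right): (x=1, y=2) -> (x=2, y=2)
  > (right): (x=2, y=2) -> (x=3, y=2)
  v (down): blocked, stay at (x=3, y=2)
Final: (x=3, y=2)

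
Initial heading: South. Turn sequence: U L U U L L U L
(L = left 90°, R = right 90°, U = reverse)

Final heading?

Answer: Final heading: South

Derivation:
Start: South
  U (U-turn (180°)) -> North
  L (left (90° counter-clockwise)) -> West
  U (U-turn (180°)) -> East
  U (U-turn (180°)) -> West
  L (left (90° counter-clockwise)) -> South
  L (left (90° counter-clockwise)) -> East
  U (U-turn (180°)) -> West
  L (left (90° counter-clockwise)) -> South
Final: South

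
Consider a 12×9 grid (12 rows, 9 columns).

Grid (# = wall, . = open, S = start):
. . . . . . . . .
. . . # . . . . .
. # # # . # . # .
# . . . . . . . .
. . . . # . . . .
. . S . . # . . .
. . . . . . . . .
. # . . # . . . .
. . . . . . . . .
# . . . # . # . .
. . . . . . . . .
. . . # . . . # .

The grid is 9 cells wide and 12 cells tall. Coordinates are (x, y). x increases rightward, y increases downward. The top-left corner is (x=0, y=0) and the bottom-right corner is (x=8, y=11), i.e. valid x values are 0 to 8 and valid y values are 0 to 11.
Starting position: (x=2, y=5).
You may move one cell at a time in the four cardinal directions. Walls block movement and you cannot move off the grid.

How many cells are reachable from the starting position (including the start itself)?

BFS flood-fill from (x=2, y=5):
  Distance 0: (x=2, y=5)
  Distance 1: (x=2, y=4), (x=1, y=5), (x=3, y=5), (x=2, y=6)
  Distance 2: (x=2, y=3), (x=1, y=4), (x=3, y=4), (x=0, y=5), (x=4, y=5), (x=1, y=6), (x=3, y=6), (x=2, y=7)
  Distance 3: (x=1, y=3), (x=3, y=3), (x=0, y=4), (x=0, y=6), (x=4, y=6), (x=3, y=7), (x=2, y=8)
  Distance 4: (x=4, y=3), (x=5, y=6), (x=0, y=7), (x=1, y=8), (x=3, y=8), (x=2, y=9)
  Distance 5: (x=4, y=2), (x=5, y=3), (x=6, y=6), (x=5, y=7), (x=0, y=8), (x=4, y=8), (x=1, y=9), (x=3, y=9), (x=2, y=10)
  Distance 6: (x=4, y=1), (x=6, y=3), (x=5, y=4), (x=6, y=5), (x=7, y=6), (x=6, y=7), (x=5, y=8), (x=1, y=10), (x=3, y=10), (x=2, y=11)
  Distance 7: (x=4, y=0), (x=5, y=1), (x=6, y=2), (x=7, y=3), (x=6, y=4), (x=7, y=5), (x=8, y=6), (x=7, y=7), (x=6, y=8), (x=5, y=9), (x=0, y=10), (x=4, y=10), (x=1, y=11)
  Distance 8: (x=3, y=0), (x=5, y=0), (x=6, y=1), (x=8, y=3), (x=7, y=4), (x=8, y=5), (x=8, y=7), (x=7, y=8), (x=5, y=10), (x=0, y=11), (x=4, y=11)
  Distance 9: (x=2, y=0), (x=6, y=0), (x=7, y=1), (x=8, y=2), (x=8, y=4), (x=8, y=8), (x=7, y=9), (x=6, y=10), (x=5, y=11)
  Distance 10: (x=1, y=0), (x=7, y=0), (x=2, y=1), (x=8, y=1), (x=8, y=9), (x=7, y=10), (x=6, y=11)
  Distance 11: (x=0, y=0), (x=8, y=0), (x=1, y=1), (x=8, y=10)
  Distance 12: (x=0, y=1), (x=8, y=11)
  Distance 13: (x=0, y=2)
Total reachable: 92 (grid has 92 open cells total)

Answer: Reachable cells: 92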